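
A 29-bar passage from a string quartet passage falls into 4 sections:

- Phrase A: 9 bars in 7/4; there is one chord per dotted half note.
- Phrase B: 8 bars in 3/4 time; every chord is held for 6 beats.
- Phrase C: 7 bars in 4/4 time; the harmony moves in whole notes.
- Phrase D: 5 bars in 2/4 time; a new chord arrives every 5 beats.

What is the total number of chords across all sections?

34 chords

A has 63 beats and chords last 3 each, so 21 chords.
B has 24 beats and chords last 6 each, so 4 chords.
C has 28 beats and chords last 4 each, so 7 chords.
D has 10 beats and chords last 5 each, so 2 chords.
Total: 21 + 4 + 7 + 2 = 34.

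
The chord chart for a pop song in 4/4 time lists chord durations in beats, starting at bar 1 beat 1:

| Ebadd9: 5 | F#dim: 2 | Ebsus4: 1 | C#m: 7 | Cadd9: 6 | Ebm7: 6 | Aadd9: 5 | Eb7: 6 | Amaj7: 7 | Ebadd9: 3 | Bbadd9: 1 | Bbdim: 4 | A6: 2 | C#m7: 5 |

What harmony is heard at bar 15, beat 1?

C#m7

Beat 1 of bar 15 is beat (15−1)×4 + 1 = 57 overall.
Running totals: Ebadd9 ends at 5, F#dim ends at 7, Ebsus4 ends at 8, C#m ends at 15, Cadd9 ends at 21, Ebm7 ends at 27, Aadd9 ends at 32, Eb7 ends at 38, Amaj7 ends at 45, Ebadd9 ends at 48, Bbadd9 ends at 49, Bbdim ends at 53, A6 ends at 55, C#m7 ends at 60.
Beat 57 falls within C#m7.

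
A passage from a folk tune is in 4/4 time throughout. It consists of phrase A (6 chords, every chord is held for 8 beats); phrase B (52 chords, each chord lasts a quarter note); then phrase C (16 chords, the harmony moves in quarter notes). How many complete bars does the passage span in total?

29 bars

A: 6 × 8 = 48 beats = 12 bars.
B: 52 × 1 = 52 beats = 13 bars.
C: 16 × 1 = 16 beats = 4 bars.
Total: 12 + 13 + 4 = 29 bars.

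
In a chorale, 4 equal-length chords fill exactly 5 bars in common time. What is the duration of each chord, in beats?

5 beats

5 bars × 4 beats/bar = 20 beats total.
20 beats ÷ 4 chords = 5 beats per chord.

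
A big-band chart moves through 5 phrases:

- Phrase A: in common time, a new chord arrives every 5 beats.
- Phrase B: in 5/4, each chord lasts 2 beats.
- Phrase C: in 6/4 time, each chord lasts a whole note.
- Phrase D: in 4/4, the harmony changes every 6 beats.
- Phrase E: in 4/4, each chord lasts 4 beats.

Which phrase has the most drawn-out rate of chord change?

Phrase D

A: 4/5 = 0.8 chords/bar.
B: 5/2 = 2.5 chords/bar.
C: 6/4 = 1.5 chords/bar.
D: 4/6 = 2/3 chords/bar.
E: 4/4 = 1 chord/bar.
Slowest is D at 2/3 chords/bar.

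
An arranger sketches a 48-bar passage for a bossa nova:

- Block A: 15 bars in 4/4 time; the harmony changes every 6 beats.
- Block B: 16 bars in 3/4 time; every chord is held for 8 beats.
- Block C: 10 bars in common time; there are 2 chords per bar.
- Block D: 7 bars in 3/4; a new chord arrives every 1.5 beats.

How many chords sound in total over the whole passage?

50 chords

A: 15·4 = 60 beats, 60/6 = 10 chords.
B: 16·3 = 48 beats, 48/8 = 6 chords.
C: 10·4 = 40 beats, 40/2 = 20 chords.
D: 7·3 = 21 beats, 21/1.5 = 14 chords.
Total: 10 + 6 + 20 + 14 = 50.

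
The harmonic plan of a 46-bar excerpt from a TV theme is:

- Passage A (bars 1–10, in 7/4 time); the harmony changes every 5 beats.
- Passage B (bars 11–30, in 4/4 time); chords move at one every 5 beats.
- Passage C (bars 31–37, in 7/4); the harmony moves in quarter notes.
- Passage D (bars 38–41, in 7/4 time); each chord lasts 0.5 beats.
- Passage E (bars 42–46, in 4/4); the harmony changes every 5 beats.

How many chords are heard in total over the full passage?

139 chords

A: 10·7 = 70 beats, 70/5 = 14 chords.
B: 20·4 = 80 beats, 80/5 = 16 chords.
C: 7·7 = 49 beats, 49/1 = 49 chords.
D: 4·7 = 28 beats, 28/0.5 = 56 chords.
E: 5·4 = 20 beats, 20/5 = 4 chords.
Total: 14 + 16 + 49 + 56 + 4 = 139.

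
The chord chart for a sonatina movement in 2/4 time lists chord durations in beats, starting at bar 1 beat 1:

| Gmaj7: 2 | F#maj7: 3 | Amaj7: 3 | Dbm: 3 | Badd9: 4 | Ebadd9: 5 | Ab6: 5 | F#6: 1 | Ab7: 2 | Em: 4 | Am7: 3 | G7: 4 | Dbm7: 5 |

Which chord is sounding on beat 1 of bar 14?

Beat 1 of bar 14 is beat (14−1)×2 + 1 = 27 overall.
Running totals: Gmaj7 ends at 2, F#maj7 ends at 5, Amaj7 ends at 8, Dbm ends at 11, Badd9 ends at 15, Ebadd9 ends at 20, Ab6 ends at 25, F#6 ends at 26, Ab7 ends at 28.
Beat 27 falls within Ab7.

Ab7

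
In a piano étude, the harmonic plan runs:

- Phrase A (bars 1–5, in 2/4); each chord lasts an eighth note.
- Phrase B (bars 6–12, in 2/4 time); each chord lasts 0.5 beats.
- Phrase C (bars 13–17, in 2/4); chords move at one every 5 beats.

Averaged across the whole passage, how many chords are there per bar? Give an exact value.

A: 5 bars of 2 beats is 10 beats; at 0.5 beats each that's 20 chords.
B: 7 bars of 2 beats is 14 beats; at 0.5 beats each that's 28 chords.
C: 5 bars of 2 beats is 10 beats; at 5 beats each that's 2 chords.
Overall: 50 chords over 17 bars → 50/17 = 50/17 chords per bar.

50/17 chords per bar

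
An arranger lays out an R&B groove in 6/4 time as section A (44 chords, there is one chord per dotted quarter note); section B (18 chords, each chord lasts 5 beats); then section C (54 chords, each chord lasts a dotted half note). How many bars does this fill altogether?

A: 44 × 1.5 = 66 beats = 11 bars.
B: 18 × 5 = 90 beats = 15 bars.
C: 54 × 3 = 162 beats = 27 bars.
Total: 11 + 15 + 27 = 53 bars.

53 bars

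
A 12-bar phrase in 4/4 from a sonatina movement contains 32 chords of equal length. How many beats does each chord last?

1.5 beats

12 bars × 4 beats/bar = 48 beats total.
48 beats ÷ 32 chords = 1.5 beats per chord.
(That is a dotted quarter note.)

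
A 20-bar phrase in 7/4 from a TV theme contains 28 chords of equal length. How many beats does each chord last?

20 bars × 7 beats/bar = 140 beats total.
140 beats ÷ 28 chords = 5 beats per chord.

5 beats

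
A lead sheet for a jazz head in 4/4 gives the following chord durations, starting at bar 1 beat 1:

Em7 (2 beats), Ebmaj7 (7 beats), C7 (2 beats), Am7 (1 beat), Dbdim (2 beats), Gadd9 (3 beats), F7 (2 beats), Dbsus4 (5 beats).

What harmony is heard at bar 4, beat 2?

Beat 2 of bar 4 is beat (4−1)×4 + 2 = 14 overall.
Running totals: Em7 ends at 2, Ebmaj7 ends at 9, C7 ends at 11, Am7 ends at 12, Dbdim ends at 14.
Beat 14 falls within Dbdim.

Dbdim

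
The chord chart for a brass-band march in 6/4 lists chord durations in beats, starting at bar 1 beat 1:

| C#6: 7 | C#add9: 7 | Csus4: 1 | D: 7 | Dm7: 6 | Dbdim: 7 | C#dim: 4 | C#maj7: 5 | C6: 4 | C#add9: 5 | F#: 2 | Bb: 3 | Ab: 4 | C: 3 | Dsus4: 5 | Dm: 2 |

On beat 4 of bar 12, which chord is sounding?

Dsus4

Beat 4 of bar 12 is beat (12−1)×6 + 4 = 70 overall.
Running totals: C#6 ends at 7, C#add9 ends at 14, Csus4 ends at 15, D ends at 22, Dm7 ends at 28, Dbdim ends at 35, C#dim ends at 39, C#maj7 ends at 44, C6 ends at 48, C#add9 ends at 53, F# ends at 55, Bb ends at 58, Ab ends at 62, C ends at 65, Dsus4 ends at 70.
Beat 70 falls within Dsus4.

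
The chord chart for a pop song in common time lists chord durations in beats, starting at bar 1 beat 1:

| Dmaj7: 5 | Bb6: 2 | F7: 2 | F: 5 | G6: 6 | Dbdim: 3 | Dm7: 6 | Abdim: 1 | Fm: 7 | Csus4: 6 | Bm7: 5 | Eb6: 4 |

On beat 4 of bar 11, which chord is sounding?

Bm7

Beat 4 of bar 11 is beat (11−1)×4 + 4 = 44 overall.
Running totals: Dmaj7 ends at 5, Bb6 ends at 7, F7 ends at 9, F ends at 14, G6 ends at 20, Dbdim ends at 23, Dm7 ends at 29, Abdim ends at 30, Fm ends at 37, Csus4 ends at 43, Bm7 ends at 48.
Beat 44 falls within Bm7.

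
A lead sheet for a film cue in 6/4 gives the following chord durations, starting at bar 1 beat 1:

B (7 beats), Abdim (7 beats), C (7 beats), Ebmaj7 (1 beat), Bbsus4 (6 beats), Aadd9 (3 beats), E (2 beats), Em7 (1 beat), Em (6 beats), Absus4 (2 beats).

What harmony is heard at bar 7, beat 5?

Beat 5 of bar 7 is beat (7−1)×6 + 5 = 41 overall.
Running totals: B ends at 7, Abdim ends at 14, C ends at 21, Ebmaj7 ends at 22, Bbsus4 ends at 28, Aadd9 ends at 31, E ends at 33, Em7 ends at 34, Em ends at 40, Absus4 ends at 42.
Beat 41 falls within Absus4.

Absus4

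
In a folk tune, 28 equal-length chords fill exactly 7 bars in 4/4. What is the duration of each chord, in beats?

1 beat

7 bars × 4 beats/bar = 28 beats total.
28 beats ÷ 28 chords = 1 beats per chord.
(That is a quarter note.)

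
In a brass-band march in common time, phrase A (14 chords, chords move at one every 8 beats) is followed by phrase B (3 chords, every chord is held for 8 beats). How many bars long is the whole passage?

A: 14 × 8 = 112 beats = 28 bars.
B: 3 × 8 = 24 beats = 6 bars.
Total: 28 + 6 = 34 bars.

34 bars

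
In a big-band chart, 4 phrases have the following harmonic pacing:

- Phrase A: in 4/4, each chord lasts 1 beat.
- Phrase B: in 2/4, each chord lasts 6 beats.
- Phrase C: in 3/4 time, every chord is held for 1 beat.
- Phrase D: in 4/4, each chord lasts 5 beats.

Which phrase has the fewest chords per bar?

A: 4 beats/bar ÷ 1 beat/chord = 4 chords/bar.
B: 2 beats/bar ÷ 6 beats/chord = 1/3 chords/bar.
C: 3 beats/bar ÷ 1 beat/chord = 3 chords/bar.
D: 4 beats/bar ÷ 5 beats/chord = 0.8 chords/bar.
Slowest is B at 1/3 chords/bar.

Phrase B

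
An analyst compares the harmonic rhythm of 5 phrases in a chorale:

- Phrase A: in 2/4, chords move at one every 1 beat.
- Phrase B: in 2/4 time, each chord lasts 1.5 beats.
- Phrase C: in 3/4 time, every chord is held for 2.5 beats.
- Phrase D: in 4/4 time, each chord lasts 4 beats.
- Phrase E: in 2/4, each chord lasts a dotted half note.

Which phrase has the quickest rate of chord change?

A: each chord is 1 beat in 2/4, so 2 per bar.
B: each chord is 1.5 beats in 2/4, so 4/3 per bar.
C: each chord is 2.5 beats in 3/4, so 1.2 per bar.
D: each chord is 4 beats in 4/4, so 1 per bar.
E: each chord is 3 beats in 2/4, so 2/3 per bar.
Fastest is A at 2 chords/bar.

Phrase A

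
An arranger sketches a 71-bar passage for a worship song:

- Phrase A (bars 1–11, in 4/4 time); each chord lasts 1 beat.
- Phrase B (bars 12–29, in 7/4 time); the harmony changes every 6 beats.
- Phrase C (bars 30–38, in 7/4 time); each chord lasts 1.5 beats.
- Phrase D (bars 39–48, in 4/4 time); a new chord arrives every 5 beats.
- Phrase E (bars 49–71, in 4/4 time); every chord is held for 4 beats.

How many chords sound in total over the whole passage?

A: 11 bars × 4 beats = 44 beats; 1 beat/chord → 44 chords.
B: 18 bars × 7 beats = 126 beats; 6 beats/chord → 21 chords.
C: 9 bars × 7 beats = 63 beats; 1.5 beats/chord → 42 chords.
D: 10 bars × 4 beats = 40 beats; 5 beats/chord → 8 chords.
E: 23 bars × 4 beats = 92 beats; 4 beats/chord → 23 chords.
Total: 44 + 21 + 42 + 8 + 23 = 138.

138 chords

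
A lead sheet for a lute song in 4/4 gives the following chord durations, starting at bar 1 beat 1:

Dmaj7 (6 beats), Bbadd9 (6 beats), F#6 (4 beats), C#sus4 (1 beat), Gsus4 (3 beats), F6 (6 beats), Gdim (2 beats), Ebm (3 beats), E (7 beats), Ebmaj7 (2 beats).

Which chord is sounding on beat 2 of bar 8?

Ebm

Beat 2 of bar 8 is beat (8−1)×4 + 2 = 30 overall.
Running totals: Dmaj7 ends at 6, Bbadd9 ends at 12, F#6 ends at 16, C#sus4 ends at 17, Gsus4 ends at 20, F6 ends at 26, Gdim ends at 28, Ebm ends at 31.
Beat 30 falls within Ebm.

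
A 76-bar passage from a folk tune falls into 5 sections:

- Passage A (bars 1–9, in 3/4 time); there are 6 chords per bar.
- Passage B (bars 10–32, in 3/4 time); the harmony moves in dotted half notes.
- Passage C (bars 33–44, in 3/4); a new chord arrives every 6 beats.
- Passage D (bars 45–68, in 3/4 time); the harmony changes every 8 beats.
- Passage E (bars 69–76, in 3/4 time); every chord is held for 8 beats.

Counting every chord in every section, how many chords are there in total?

95 chords

A has 27 beats and chords last 0.5 each, so 54 chords.
B has 69 beats and chords last 3 each, so 23 chords.
C has 36 beats and chords last 6 each, so 6 chords.
D has 72 beats and chords last 8 each, so 9 chords.
E has 24 beats and chords last 8 each, so 3 chords.
Total: 54 + 23 + 6 + 9 + 3 = 95.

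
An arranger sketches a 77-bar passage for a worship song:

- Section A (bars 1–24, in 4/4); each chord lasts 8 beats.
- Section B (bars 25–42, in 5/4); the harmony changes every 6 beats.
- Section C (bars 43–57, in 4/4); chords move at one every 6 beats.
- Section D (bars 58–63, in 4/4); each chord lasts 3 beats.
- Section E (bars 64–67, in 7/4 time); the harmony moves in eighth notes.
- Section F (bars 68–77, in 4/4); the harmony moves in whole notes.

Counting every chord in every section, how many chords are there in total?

A: 24 bars × 4 beats = 96 beats; 8 beats/chord → 12 chords.
B: 18 bars × 5 beats = 90 beats; 6 beats/chord → 15 chords.
C: 15 bars × 4 beats = 60 beats; 6 beats/chord → 10 chords.
D: 6 bars × 4 beats = 24 beats; 3 beats/chord → 8 chords.
E: 4 bars × 7 beats = 28 beats; 0.5 beats/chord → 56 chords.
F: 10 bars × 4 beats = 40 beats; 4 beats/chord → 10 chords.
Total: 12 + 15 + 10 + 8 + 56 + 10 = 111.

111 chords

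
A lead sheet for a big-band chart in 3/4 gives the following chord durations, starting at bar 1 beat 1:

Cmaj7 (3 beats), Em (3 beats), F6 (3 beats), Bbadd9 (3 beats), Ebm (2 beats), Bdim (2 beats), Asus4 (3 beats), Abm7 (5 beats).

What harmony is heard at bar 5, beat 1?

Beat 1 of bar 5 is beat (5−1)×3 + 1 = 13 overall.
Running totals: Cmaj7 ends at 3, Em ends at 6, F6 ends at 9, Bbadd9 ends at 12, Ebm ends at 14.
Beat 13 falls within Ebm.

Ebm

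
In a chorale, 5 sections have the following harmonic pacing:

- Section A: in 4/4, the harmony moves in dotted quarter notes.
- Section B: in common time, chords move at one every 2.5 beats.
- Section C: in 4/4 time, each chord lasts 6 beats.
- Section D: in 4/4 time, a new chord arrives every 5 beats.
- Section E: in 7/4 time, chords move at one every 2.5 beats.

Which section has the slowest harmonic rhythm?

A: 4/1.5 = 8/3 chords/bar.
B: 4/2.5 = 1.6 chords/bar.
C: 4/6 = 2/3 chords/bar.
D: 4/5 = 0.8 chords/bar.
E: 7/2.5 = 2.8 chords/bar.
Slowest is C at 2/3 chords/bar.

Section C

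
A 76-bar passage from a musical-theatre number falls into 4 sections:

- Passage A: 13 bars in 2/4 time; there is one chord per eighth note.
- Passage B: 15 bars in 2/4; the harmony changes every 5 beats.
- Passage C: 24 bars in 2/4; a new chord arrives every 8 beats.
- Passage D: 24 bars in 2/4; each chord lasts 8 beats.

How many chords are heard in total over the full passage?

70 chords

A: 13 bars × 2 beats = 26 beats; 0.5 beats/chord → 52 chords.
B: 15 bars × 2 beats = 30 beats; 5 beats/chord → 6 chords.
C: 24 bars × 2 beats = 48 beats; 8 beats/chord → 6 chords.
D: 24 bars × 2 beats = 48 beats; 8 beats/chord → 6 chords.
Total: 52 + 6 + 6 + 6 = 70.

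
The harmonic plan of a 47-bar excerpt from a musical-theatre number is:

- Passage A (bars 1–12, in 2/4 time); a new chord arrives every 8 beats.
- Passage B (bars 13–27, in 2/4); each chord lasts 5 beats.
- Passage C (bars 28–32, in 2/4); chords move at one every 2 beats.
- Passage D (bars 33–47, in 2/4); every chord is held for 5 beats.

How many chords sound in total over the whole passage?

20 chords

A: 12 bars × 2 beats = 24 beats; 8 beats/chord → 3 chords.
B: 15 bars × 2 beats = 30 beats; 5 beats/chord → 6 chords.
C: 5 bars × 2 beats = 10 beats; 2 beats/chord → 5 chords.
D: 15 bars × 2 beats = 30 beats; 5 beats/chord → 6 chords.
Total: 3 + 6 + 5 + 6 = 20.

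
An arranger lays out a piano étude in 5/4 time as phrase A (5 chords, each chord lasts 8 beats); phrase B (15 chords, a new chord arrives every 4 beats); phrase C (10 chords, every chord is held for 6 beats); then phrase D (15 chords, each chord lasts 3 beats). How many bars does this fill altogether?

41 bars

A: 5 × 8 = 40 beats = 8 bars.
B: 15 × 4 = 60 beats = 12 bars.
C: 10 × 6 = 60 beats = 12 bars.
D: 15 × 3 = 45 beats = 9 bars.
Total: 8 + 12 + 12 + 9 = 41 bars.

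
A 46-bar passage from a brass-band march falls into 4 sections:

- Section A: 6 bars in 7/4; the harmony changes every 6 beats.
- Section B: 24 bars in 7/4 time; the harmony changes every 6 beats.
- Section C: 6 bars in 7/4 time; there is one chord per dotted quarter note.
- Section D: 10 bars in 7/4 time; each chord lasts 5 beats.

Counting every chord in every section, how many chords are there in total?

77 chords

A: 6·7 = 42 beats, 42/6 = 7 chords.
B: 24·7 = 168 beats, 168/6 = 28 chords.
C: 6·7 = 42 beats, 42/1.5 = 28 chords.
D: 10·7 = 70 beats, 70/5 = 14 chords.
Total: 7 + 28 + 28 + 14 = 77.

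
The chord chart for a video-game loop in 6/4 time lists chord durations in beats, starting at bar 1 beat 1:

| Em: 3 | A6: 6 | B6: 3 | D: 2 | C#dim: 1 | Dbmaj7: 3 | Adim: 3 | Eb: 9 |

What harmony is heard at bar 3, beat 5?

Dbmaj7

Beat 5 of bar 3 is beat (3−1)×6 + 5 = 17 overall.
Running totals: Em ends at 3, A6 ends at 9, B6 ends at 12, D ends at 14, C#dim ends at 15, Dbmaj7 ends at 18.
Beat 17 falls within Dbmaj7.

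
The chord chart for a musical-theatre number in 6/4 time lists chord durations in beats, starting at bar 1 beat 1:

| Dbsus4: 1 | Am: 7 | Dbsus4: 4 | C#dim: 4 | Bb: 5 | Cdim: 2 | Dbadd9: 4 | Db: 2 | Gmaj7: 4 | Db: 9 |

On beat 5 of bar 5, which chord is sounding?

Beat 5 of bar 5 is beat (5−1)×6 + 5 = 29 overall.
Running totals: Dbsus4 ends at 1, Am ends at 8, Dbsus4 ends at 12, C#dim ends at 16, Bb ends at 21, Cdim ends at 23, Dbadd9 ends at 27, Db ends at 29.
Beat 29 falls within Db.

Db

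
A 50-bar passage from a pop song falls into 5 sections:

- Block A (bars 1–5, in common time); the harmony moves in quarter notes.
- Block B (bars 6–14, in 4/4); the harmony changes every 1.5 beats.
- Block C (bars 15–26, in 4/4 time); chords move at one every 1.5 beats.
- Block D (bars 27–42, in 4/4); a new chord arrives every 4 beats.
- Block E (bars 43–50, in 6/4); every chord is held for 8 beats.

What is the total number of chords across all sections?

98 chords

A: 5·4 = 20 beats, 20/1 = 20 chords.
B: 9·4 = 36 beats, 36/1.5 = 24 chords.
C: 12·4 = 48 beats, 48/1.5 = 32 chords.
D: 16·4 = 64 beats, 64/4 = 16 chords.
E: 8·6 = 48 beats, 48/8 = 6 chords.
Total: 20 + 24 + 32 + 16 + 6 = 98.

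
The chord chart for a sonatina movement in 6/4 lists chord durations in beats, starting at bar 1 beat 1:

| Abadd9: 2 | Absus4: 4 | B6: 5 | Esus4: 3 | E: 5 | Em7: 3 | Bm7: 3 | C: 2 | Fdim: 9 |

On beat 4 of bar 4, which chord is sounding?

Em7

Beat 4 of bar 4 is beat (4−1)×6 + 4 = 22 overall.
Running totals: Abadd9 ends at 2, Absus4 ends at 6, B6 ends at 11, Esus4 ends at 14, E ends at 19, Em7 ends at 22.
Beat 22 falls within Em7.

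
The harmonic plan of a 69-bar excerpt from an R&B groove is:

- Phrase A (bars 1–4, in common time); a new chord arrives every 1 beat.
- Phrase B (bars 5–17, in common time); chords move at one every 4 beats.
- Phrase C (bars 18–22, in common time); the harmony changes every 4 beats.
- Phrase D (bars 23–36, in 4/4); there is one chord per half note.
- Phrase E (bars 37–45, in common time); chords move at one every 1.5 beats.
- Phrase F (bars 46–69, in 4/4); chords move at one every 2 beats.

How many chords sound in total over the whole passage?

A: 4·4 = 16 beats, 16/1 = 16 chords.
B: 13·4 = 52 beats, 52/4 = 13 chords.
C: 5·4 = 20 beats, 20/4 = 5 chords.
D: 14·4 = 56 beats, 56/2 = 28 chords.
E: 9·4 = 36 beats, 36/1.5 = 24 chords.
F: 24·4 = 96 beats, 96/2 = 48 chords.
Total: 16 + 13 + 5 + 28 + 24 + 48 = 134.

134 chords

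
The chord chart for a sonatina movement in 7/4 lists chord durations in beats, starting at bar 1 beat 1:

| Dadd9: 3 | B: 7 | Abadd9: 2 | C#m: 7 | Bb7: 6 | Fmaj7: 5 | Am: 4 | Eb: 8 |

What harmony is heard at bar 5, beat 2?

Beat 2 of bar 5 is beat (5−1)×7 + 2 = 30 overall.
Running totals: Dadd9 ends at 3, B ends at 10, Abadd9 ends at 12, C#m ends at 19, Bb7 ends at 25, Fmaj7 ends at 30.
Beat 30 falls within Fmaj7.

Fmaj7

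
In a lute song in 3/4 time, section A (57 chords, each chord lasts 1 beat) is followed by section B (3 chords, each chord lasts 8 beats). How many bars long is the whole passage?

A: 57 × 1 = 57 beats = 19 bars.
B: 3 × 8 = 24 beats = 8 bars.
Total: 19 + 8 = 27 bars.

27 bars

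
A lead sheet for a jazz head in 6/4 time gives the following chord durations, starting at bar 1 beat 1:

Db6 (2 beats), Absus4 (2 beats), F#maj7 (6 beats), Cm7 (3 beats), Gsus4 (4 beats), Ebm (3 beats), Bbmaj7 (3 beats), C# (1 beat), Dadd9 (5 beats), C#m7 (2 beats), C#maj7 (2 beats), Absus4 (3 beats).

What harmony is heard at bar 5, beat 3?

Beat 3 of bar 5 is beat (5−1)×6 + 3 = 27 overall.
Running totals: Db6 ends at 2, Absus4 ends at 4, F#maj7 ends at 10, Cm7 ends at 13, Gsus4 ends at 17, Ebm ends at 20, Bbmaj7 ends at 23, C# ends at 24, Dadd9 ends at 29.
Beat 27 falls within Dadd9.

Dadd9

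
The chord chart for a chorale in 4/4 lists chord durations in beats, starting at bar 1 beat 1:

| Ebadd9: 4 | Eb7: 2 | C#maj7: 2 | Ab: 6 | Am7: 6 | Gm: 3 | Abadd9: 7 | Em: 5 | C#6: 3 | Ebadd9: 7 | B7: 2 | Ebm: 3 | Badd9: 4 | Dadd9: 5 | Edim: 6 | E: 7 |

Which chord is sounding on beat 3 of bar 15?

Dadd9

Beat 3 of bar 15 is beat (15−1)×4 + 3 = 59 overall.
Running totals: Ebadd9 ends at 4, Eb7 ends at 6, C#maj7 ends at 8, Ab ends at 14, Am7 ends at 20, Gm ends at 23, Abadd9 ends at 30, Em ends at 35, C#6 ends at 38, Ebadd9 ends at 45, B7 ends at 47, Ebm ends at 50, Badd9 ends at 54, Dadd9 ends at 59.
Beat 59 falls within Dadd9.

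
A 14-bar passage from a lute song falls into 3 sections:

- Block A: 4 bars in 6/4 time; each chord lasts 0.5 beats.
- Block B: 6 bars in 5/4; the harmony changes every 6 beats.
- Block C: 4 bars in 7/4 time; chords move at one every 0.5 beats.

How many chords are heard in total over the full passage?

109 chords

A has 24 beats and chords last 0.5 each, so 48 chords.
B has 30 beats and chords last 6 each, so 5 chords.
C has 28 beats and chords last 0.5 each, so 56 chords.
Total: 48 + 5 + 56 = 109.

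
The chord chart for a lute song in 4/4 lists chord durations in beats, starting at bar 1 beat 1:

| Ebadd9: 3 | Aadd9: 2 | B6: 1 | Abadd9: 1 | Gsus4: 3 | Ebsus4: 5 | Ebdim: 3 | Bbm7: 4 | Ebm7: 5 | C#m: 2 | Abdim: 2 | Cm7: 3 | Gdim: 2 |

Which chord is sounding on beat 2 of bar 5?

Ebdim

Beat 2 of bar 5 is beat (5−1)×4 + 2 = 18 overall.
Running totals: Ebadd9 ends at 3, Aadd9 ends at 5, B6 ends at 6, Abadd9 ends at 7, Gsus4 ends at 10, Ebsus4 ends at 15, Ebdim ends at 18.
Beat 18 falls within Ebdim.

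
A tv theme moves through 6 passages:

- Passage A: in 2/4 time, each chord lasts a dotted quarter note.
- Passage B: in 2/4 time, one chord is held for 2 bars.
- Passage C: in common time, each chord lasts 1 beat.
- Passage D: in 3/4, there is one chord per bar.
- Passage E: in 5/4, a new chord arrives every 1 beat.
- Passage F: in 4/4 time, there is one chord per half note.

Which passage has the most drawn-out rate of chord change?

A: each chord is 1.5 beats in 2/4, so 4/3 per bar.
B: each chord is 4 beats in 2/4, so 0.5 per bar.
C: each chord is 1 beat in 4/4, so 4 per bar.
D: each chord is 3 beats in 3/4, so 1 per bar.
E: each chord is 1 beat in 5/4, so 5 per bar.
F: each chord is 2 beats in 4/4, so 2 per bar.
Slowest is B at 0.5 chords/bar.

Passage B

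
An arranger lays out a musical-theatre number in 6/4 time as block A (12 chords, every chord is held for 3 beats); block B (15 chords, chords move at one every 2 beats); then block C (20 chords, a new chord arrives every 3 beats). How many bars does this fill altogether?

A: 12 × 3 = 36 beats = 6 bars.
B: 15 × 2 = 30 beats = 5 bars.
C: 20 × 3 = 60 beats = 10 bars.
Total: 6 + 5 + 10 = 21 bars.

21 bars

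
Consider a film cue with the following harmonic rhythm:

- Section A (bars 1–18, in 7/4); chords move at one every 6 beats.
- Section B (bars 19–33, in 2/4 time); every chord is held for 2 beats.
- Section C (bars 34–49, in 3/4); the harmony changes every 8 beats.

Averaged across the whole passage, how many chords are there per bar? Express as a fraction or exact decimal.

6/7 chords per bar

A: 18 × 7 = 126 beats ÷ 6 = 21 chords.
B: 15 × 2 = 30 beats ÷ 2 = 15 chords.
C: 16 × 3 = 48 beats ÷ 8 = 6 chords.
Overall: 42 chords over 49 bars → 42/49 = 6/7 chords per bar.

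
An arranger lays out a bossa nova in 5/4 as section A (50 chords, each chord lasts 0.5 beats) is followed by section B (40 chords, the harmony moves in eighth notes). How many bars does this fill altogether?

9 bars

A: 50 × 0.5 = 25 beats = 5 bars.
B: 40 × 0.5 = 20 beats = 4 bars.
Total: 5 + 4 = 9 bars.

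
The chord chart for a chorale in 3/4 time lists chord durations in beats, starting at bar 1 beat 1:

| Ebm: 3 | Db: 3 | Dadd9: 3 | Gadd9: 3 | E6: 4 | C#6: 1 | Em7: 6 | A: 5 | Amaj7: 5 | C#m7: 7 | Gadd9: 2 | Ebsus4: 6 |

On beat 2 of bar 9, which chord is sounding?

Beat 2 of bar 9 is beat (9−1)×3 + 2 = 26 overall.
Running totals: Ebm ends at 3, Db ends at 6, Dadd9 ends at 9, Gadd9 ends at 12, E6 ends at 16, C#6 ends at 17, Em7 ends at 23, A ends at 28.
Beat 26 falls within A.

A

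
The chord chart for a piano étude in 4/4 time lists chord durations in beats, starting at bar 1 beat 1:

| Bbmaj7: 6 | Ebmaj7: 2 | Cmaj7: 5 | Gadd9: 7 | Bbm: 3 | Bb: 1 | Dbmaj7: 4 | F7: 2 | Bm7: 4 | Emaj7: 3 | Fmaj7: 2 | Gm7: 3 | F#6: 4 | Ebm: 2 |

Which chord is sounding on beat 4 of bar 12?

Beat 4 of bar 12 is beat (12−1)×4 + 4 = 48 overall.
Running totals: Bbmaj7 ends at 6, Ebmaj7 ends at 8, Cmaj7 ends at 13, Gadd9 ends at 20, Bbm ends at 23, Bb ends at 24, Dbmaj7 ends at 28, F7 ends at 30, Bm7 ends at 34, Emaj7 ends at 37, Fmaj7 ends at 39, Gm7 ends at 42, F#6 ends at 46, Ebm ends at 48.
Beat 48 falls within Ebm.

Ebm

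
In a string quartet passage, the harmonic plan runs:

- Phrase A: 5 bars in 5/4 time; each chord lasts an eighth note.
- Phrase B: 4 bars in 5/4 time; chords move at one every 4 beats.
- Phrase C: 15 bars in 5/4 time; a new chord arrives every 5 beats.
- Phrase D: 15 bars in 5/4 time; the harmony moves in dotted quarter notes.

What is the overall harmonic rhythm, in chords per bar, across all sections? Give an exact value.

A: 5 × 5 = 25 beats ÷ 0.5 = 50 chords.
B: 4 × 5 = 20 beats ÷ 4 = 5 chords.
C: 15 × 5 = 75 beats ÷ 5 = 15 chords.
D: 15 × 5 = 75 beats ÷ 1.5 = 50 chords.
Overall: 120 chords over 39 bars → 120/39 = 40/13 chords per bar.

40/13 chords per bar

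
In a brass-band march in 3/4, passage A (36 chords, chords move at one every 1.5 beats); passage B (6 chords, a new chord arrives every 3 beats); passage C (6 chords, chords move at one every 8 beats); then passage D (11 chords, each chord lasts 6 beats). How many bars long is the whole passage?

62 bars

A: 36 × 1.5 = 54 beats = 18 bars.
B: 6 × 3 = 18 beats = 6 bars.
C: 6 × 8 = 48 beats = 16 bars.
D: 11 × 6 = 66 beats = 22 bars.
Total: 18 + 6 + 16 + 22 = 62 bars.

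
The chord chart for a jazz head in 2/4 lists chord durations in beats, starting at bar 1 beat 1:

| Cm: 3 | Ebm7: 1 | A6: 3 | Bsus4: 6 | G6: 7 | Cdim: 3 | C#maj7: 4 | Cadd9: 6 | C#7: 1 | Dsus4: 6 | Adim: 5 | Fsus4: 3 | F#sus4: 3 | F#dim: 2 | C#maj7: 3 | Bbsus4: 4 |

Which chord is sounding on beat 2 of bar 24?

Fsus4

Beat 2 of bar 24 is beat (24−1)×2 + 2 = 48 overall.
Running totals: Cm ends at 3, Ebm7 ends at 4, A6 ends at 7, Bsus4 ends at 13, G6 ends at 20, Cdim ends at 23, C#maj7 ends at 27, Cadd9 ends at 33, C#7 ends at 34, Dsus4 ends at 40, Adim ends at 45, Fsus4 ends at 48.
Beat 48 falls within Fsus4.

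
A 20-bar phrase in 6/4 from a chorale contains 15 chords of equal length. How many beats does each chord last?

20 bars × 6 beats/bar = 120 beats total.
120 beats ÷ 15 chords = 8 beats per chord.

8 beats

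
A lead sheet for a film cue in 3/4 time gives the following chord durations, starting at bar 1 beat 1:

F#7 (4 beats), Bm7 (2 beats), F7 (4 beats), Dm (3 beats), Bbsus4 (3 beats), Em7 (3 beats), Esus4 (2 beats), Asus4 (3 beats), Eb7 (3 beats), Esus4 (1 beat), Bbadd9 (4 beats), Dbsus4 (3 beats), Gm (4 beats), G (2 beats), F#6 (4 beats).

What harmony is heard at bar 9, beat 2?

Eb7

Beat 2 of bar 9 is beat (9−1)×3 + 2 = 26 overall.
Running totals: F#7 ends at 4, Bm7 ends at 6, F7 ends at 10, Dm ends at 13, Bbsus4 ends at 16, Em7 ends at 19, Esus4 ends at 21, Asus4 ends at 24, Eb7 ends at 27.
Beat 26 falls within Eb7.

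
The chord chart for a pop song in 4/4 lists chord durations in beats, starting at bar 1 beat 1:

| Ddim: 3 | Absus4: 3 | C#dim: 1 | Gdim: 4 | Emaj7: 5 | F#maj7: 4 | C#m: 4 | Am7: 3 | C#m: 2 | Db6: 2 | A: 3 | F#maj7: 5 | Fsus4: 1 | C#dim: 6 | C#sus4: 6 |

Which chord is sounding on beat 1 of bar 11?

C#dim

Beat 1 of bar 11 is beat (11−1)×4 + 1 = 41 overall.
Running totals: Ddim ends at 3, Absus4 ends at 6, C#dim ends at 7, Gdim ends at 11, Emaj7 ends at 16, F#maj7 ends at 20, C#m ends at 24, Am7 ends at 27, C#m ends at 29, Db6 ends at 31, A ends at 34, F#maj7 ends at 39, Fsus4 ends at 40, C#dim ends at 46.
Beat 41 falls within C#dim.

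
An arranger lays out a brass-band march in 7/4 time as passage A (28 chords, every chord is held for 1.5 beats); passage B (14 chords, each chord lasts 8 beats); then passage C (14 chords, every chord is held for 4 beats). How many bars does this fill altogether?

A: 28 × 1.5 = 42 beats = 6 bars.
B: 14 × 8 = 112 beats = 16 bars.
C: 14 × 4 = 56 beats = 8 bars.
Total: 6 + 16 + 8 = 30 bars.

30 bars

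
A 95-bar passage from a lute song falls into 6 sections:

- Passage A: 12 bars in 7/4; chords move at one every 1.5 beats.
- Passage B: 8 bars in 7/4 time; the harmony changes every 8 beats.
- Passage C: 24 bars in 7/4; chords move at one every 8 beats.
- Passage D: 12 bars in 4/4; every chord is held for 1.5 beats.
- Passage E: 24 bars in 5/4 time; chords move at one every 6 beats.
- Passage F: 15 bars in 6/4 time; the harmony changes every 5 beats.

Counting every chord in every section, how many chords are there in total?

154 chords

A has 84 beats and chords last 1.5 each, so 56 chords.
B has 56 beats and chords last 8 each, so 7 chords.
C has 168 beats and chords last 8 each, so 21 chords.
D has 48 beats and chords last 1.5 each, so 32 chords.
E has 120 beats and chords last 6 each, so 20 chords.
F has 90 beats and chords last 5 each, so 18 chords.
Total: 56 + 7 + 21 + 32 + 20 + 18 = 154.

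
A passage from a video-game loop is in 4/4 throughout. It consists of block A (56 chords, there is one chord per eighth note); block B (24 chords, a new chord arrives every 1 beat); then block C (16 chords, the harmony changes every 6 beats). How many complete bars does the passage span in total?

37 bars

A: 56 × 0.5 = 28 beats = 7 bars.
B: 24 × 1 = 24 beats = 6 bars.
C: 16 × 6 = 96 beats = 24 bars.
Total: 7 + 6 + 24 = 37 bars.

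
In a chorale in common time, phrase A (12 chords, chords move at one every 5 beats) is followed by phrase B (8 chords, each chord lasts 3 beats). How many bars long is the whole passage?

A: 12 × 5 = 60 beats = 15 bars.
B: 8 × 3 = 24 beats = 6 bars.
Total: 15 + 6 = 21 bars.

21 bars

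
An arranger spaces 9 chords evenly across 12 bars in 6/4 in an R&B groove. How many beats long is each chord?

8 beats

12 bars × 6 beats/bar = 72 beats total.
72 beats ÷ 9 chords = 8 beats per chord.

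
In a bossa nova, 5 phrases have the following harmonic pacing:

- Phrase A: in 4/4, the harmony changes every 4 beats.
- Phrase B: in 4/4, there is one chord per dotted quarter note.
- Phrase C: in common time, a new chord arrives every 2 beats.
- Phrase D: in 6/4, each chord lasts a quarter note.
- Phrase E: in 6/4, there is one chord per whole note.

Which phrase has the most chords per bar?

A: each chord is 4 beats in 4/4, so 1 per bar.
B: each chord is 1.5 beats in 4/4, so 8/3 per bar.
C: each chord is 2 beats in 4/4, so 2 per bar.
D: each chord is 1 beat in 6/4, so 6 per bar.
E: each chord is 4 beats in 6/4, so 1.5 per bar.
Fastest is D at 6 chords/bar.

Phrase D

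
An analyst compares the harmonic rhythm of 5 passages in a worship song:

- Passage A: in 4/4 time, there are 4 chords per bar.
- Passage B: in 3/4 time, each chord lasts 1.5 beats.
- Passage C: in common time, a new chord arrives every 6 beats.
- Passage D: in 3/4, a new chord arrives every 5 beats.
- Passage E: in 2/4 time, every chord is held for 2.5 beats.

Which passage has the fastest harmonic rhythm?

Passage A

A: each chord is 1 beat in 4/4, so 4 per bar.
B: each chord is 1.5 beats in 3/4, so 2 per bar.
C: each chord is 6 beats in 4/4, so 2/3 per bar.
D: each chord is 5 beats in 3/4, so 0.6 per bar.
E: each chord is 2.5 beats in 2/4, so 0.8 per bar.
Fastest is A at 4 chords/bar.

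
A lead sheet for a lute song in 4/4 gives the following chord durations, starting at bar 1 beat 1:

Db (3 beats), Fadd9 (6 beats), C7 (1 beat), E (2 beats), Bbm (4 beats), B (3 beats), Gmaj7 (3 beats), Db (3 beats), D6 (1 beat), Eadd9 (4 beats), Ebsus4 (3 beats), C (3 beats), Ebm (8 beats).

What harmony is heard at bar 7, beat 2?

D6

Beat 2 of bar 7 is beat (7−1)×4 + 2 = 26 overall.
Running totals: Db ends at 3, Fadd9 ends at 9, C7 ends at 10, E ends at 12, Bbm ends at 16, B ends at 19, Gmaj7 ends at 22, Db ends at 25, D6 ends at 26.
Beat 26 falls within D6.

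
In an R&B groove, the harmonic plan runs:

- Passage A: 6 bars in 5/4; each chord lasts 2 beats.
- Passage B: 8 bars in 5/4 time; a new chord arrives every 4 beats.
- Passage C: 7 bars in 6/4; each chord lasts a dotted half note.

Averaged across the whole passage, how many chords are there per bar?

A: 6 bars of 5 beats is 30 beats; at 2 beats each that's 15 chords.
B: 8 bars of 5 beats is 40 beats; at 4 beats each that's 10 chords.
C: 7 bars of 6 beats is 42 beats; at 3 beats each that's 14 chords.
Overall: 39 chords over 21 bars → 39/21 = 13/7 chords per bar.

13/7 chords per bar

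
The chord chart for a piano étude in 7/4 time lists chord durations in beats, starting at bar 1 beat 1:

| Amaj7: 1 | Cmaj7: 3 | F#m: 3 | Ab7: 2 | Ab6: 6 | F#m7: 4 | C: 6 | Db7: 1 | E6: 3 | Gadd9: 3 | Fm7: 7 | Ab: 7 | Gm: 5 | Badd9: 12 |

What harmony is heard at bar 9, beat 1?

Badd9

Beat 1 of bar 9 is beat (9−1)×7 + 1 = 57 overall.
Running totals: Amaj7 ends at 1, Cmaj7 ends at 4, F#m ends at 7, Ab7 ends at 9, Ab6 ends at 15, F#m7 ends at 19, C ends at 25, Db7 ends at 26, E6 ends at 29, Gadd9 ends at 32, Fm7 ends at 39, Ab ends at 46, Gm ends at 51, Badd9 ends at 63.
Beat 57 falls within Badd9.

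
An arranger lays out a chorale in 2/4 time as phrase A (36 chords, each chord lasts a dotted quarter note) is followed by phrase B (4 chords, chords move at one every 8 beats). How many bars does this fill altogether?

43 bars

A: 36 × 1.5 = 54 beats = 27 bars.
B: 4 × 8 = 32 beats = 16 bars.
Total: 27 + 16 = 43 bars.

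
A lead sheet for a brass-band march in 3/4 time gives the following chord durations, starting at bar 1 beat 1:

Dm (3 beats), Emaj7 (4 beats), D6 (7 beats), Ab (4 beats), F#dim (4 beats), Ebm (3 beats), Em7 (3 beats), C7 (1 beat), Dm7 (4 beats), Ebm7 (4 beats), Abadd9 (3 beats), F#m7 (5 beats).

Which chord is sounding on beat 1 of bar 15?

Beat 1 of bar 15 is beat (15−1)×3 + 1 = 43 overall.
Running totals: Dm ends at 3, Emaj7 ends at 7, D6 ends at 14, Ab ends at 18, F#dim ends at 22, Ebm ends at 25, Em7 ends at 28, C7 ends at 29, Dm7 ends at 33, Ebm7 ends at 37, Abadd9 ends at 40, F#m7 ends at 45.
Beat 43 falls within F#m7.

F#m7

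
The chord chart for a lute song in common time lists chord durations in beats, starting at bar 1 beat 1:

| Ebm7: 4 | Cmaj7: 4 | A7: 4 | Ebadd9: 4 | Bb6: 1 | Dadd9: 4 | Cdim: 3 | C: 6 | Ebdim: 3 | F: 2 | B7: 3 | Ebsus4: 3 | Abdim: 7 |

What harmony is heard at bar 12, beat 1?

Beat 1 of bar 12 is beat (12−1)×4 + 1 = 45 overall.
Running totals: Ebm7 ends at 4, Cmaj7 ends at 8, A7 ends at 12, Ebadd9 ends at 16, Bb6 ends at 17, Dadd9 ends at 21, Cdim ends at 24, C ends at 30, Ebdim ends at 33, F ends at 35, B7 ends at 38, Ebsus4 ends at 41, Abdim ends at 48.
Beat 45 falls within Abdim.

Abdim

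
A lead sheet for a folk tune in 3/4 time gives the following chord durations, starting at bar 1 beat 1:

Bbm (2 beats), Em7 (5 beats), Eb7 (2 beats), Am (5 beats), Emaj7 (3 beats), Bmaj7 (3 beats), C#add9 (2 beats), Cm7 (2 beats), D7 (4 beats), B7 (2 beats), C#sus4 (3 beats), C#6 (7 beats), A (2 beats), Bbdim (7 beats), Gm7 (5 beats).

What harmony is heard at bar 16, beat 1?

Beat 1 of bar 16 is beat (16−1)×3 + 1 = 46 overall.
Running totals: Bbm ends at 2, Em7 ends at 7, Eb7 ends at 9, Am ends at 14, Emaj7 ends at 17, Bmaj7 ends at 20, C#add9 ends at 22, Cm7 ends at 24, D7 ends at 28, B7 ends at 30, C#sus4 ends at 33, C#6 ends at 40, A ends at 42, Bbdim ends at 49.
Beat 46 falls within Bbdim.

Bbdim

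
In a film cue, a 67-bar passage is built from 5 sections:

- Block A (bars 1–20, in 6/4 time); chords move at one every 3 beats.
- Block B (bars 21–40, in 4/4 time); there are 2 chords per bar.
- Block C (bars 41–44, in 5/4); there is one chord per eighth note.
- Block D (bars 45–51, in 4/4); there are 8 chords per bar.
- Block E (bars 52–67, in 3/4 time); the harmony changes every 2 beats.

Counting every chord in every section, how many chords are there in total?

200 chords

A: 20 bars × 6 beats = 120 beats; 3 beats/chord → 40 chords.
B: 20 bars × 4 beats = 80 beats; 2 beats/chord → 40 chords.
C: 4 bars × 5 beats = 20 beats; 0.5 beats/chord → 40 chords.
D: 7 bars × 4 beats = 28 beats; 0.5 beats/chord → 56 chords.
E: 16 bars × 3 beats = 48 beats; 2 beats/chord → 24 chords.
Total: 40 + 40 + 40 + 56 + 24 = 200.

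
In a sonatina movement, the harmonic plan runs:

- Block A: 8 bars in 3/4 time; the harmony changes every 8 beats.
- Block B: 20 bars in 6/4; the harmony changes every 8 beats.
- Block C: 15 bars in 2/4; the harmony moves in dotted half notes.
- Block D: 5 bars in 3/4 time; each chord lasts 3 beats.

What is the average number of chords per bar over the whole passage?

11/16 chords per bar

A: 8 × 3 = 24 beats ÷ 8 = 3 chords.
B: 20 × 6 = 120 beats ÷ 8 = 15 chords.
C: 15 × 2 = 30 beats ÷ 3 = 10 chords.
D: 5 × 3 = 15 beats ÷ 3 = 5 chords.
Overall: 33 chords over 48 bars → 33/48 = 11/16 chords per bar.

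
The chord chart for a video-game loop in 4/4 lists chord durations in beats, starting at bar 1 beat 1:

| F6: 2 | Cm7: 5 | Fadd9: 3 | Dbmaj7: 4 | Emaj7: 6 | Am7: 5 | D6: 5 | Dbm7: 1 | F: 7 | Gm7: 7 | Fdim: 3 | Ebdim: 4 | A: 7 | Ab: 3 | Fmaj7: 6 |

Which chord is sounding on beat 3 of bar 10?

Beat 3 of bar 10 is beat (10−1)×4 + 3 = 39 overall.
Running totals: F6 ends at 2, Cm7 ends at 7, Fadd9 ends at 10, Dbmaj7 ends at 14, Emaj7 ends at 20, Am7 ends at 25, D6 ends at 30, Dbm7 ends at 31, F ends at 38, Gm7 ends at 45.
Beat 39 falls within Gm7.

Gm7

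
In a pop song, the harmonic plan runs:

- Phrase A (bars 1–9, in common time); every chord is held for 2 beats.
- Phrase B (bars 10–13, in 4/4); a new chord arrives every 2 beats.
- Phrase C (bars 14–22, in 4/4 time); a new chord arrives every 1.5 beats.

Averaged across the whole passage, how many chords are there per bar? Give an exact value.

A: 9 × 4 = 36 beats ÷ 2 = 18 chords.
B: 4 × 4 = 16 beats ÷ 2 = 8 chords.
C: 9 × 4 = 36 beats ÷ 1.5 = 24 chords.
Overall: 50 chords over 22 bars → 50/22 = 25/11 chords per bar.

25/11 chords per bar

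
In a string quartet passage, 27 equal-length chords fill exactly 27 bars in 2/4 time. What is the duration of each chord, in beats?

2 beats

27 bars × 2 beats/bar = 54 beats total.
54 beats ÷ 27 chords = 2 beats per chord.
(That is a half note.)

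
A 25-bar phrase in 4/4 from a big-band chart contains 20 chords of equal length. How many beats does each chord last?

25 bars × 4 beats/bar = 100 beats total.
100 beats ÷ 20 chords = 5 beats per chord.

5 beats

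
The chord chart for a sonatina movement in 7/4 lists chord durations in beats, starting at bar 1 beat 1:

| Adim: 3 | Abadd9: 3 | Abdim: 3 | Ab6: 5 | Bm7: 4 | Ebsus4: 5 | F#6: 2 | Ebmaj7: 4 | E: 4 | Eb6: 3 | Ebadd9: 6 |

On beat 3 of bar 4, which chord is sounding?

Beat 3 of bar 4 is beat (4−1)×7 + 3 = 24 overall.
Running totals: Adim ends at 3, Abadd9 ends at 6, Abdim ends at 9, Ab6 ends at 14, Bm7 ends at 18, Ebsus4 ends at 23, F#6 ends at 25.
Beat 24 falls within F#6.

F#6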